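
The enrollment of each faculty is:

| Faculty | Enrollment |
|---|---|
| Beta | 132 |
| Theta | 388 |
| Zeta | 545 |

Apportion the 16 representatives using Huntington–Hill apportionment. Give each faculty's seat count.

Beta: 2; Theta: 6; Zeta: 8

With divisor 68: modified quotas Beta 1.941, Theta 5.706, Zeta 8.015.
Geometric-mean thresholds: Beta √(1·2)=1.414, Theta √(5·6)=5.477, Zeta √(8·9)=8.485.
Each quota rounded against its threshold gives Beta 2, Theta 6, Zeta 8 (total 16).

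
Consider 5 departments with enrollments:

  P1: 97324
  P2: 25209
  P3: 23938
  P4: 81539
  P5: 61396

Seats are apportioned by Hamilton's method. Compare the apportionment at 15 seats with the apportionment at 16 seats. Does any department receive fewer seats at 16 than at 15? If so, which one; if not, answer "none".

At 15 seats: P1 5, P2 2, P3 1, P4 4, P5 3.
At 16 seats: P1 5, P2 1, P3 1, P4 5, P5 4.
P2 drops from 2 to 1.

P2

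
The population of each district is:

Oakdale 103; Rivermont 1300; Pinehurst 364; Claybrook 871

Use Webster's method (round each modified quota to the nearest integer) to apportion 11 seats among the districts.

Standard divisor 2638/11 ≈ 239.818; standard quotas: Oakdale 0.429, Rivermont 5.421, Pinehurst 1.518, Claybrook 3.632.
Rounding to the nearest integer gives Oakdale 0, Rivermont 5, Pinehurst 2, Claybrook 4 — total 11, matching the house size, so no adjustment is needed.

Oakdale=0, Rivermont=5, Pinehurst=2, Claybrook=4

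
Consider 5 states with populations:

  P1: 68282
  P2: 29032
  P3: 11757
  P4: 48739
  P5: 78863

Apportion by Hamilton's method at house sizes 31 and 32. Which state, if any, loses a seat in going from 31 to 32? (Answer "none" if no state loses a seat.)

P3

At 31 seats: P1 9, P2 4, P3 2, P4 6, P5 10.
At 32 seats: P1 9, P2 4, P3 1, P4 7, P5 11.
P3 drops from 2 to 1.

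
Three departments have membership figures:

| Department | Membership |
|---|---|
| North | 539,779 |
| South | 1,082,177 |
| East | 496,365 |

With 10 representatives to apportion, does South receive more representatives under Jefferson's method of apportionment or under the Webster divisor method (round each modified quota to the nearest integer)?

Jefferson: North 2, South 6, East 2.
Webster: North 3, South 5, East 2.
South gets 6 under Jefferson and 5 under Webster.

Jefferson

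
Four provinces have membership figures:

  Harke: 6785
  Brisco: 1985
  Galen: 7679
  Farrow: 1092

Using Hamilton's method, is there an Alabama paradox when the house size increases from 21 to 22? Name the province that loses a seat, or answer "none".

Brisco

At 21 seats: Harke 8, Brisco 3, Galen 9, Farrow 1.
At 22 seats: Harke 9, Brisco 2, Galen 10, Farrow 1.
Brisco drops from 3 to 2.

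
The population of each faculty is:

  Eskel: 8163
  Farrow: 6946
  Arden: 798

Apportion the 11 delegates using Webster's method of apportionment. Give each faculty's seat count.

Eskel 5, Farrow 5, Arden 1

Standard divisor 15907/11 ≈ 1446.091; standard quotas: Eskel 5.645, Farrow 4.803, Arden 0.552.
Rounding to the nearest integer gives 6, 5, 1 = 12 seats, so the divisor must be adjusted.
With modified divisor 1500: modified quotas Eskel 5.442, Farrow 4.631, Arden 0.532.
Rounding to the nearest integer: Eskel 5, Farrow 5, Arden 1 (total 11).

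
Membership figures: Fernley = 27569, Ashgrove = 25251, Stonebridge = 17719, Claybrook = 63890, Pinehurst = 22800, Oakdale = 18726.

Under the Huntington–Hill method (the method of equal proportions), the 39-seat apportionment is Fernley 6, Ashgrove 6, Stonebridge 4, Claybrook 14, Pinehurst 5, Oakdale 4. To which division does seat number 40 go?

Priority for the next seat is population ÷ (√(s·(s+1))).
Priorities: Fernley 4253.989, Ashgrove 3896.314, Stonebridge 3962.089, Claybrook 4408.829, Pinehurst 4162.691, Oakdale 4187.261.
Highest priority: Claybrook.

Claybrook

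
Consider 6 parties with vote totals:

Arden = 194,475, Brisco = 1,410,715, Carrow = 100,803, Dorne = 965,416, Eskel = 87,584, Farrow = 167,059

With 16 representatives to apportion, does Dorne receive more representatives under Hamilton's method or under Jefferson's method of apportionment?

Hamilton: Arden 1, Brisco 8, Carrow 1, Dorne 5, Eskel 0, Farrow 1.
Jefferson: Arden 1, Brisco 8, Carrow 0, Dorne 6, Eskel 0, Farrow 1.
Dorne gets 5 under Hamilton and 6 under Jefferson.

Jefferson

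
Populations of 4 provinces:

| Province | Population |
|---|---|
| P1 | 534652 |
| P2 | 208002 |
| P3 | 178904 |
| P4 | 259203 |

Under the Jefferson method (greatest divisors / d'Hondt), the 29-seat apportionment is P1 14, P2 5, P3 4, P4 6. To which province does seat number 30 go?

Priority for the next seat is population ÷ (current seats + 1).
Priorities: P1 35643.467, P2 34667.000, P3 35780.800, P4 37029.000.
Highest priority: P4.

P4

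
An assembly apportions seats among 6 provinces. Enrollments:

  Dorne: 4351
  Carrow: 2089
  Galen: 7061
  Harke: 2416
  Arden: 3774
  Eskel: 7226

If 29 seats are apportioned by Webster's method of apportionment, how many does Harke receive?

Standard divisor 26917/29 ≈ 928.172; standard quotas: Dorne 4.688, Carrow 2.251, Galen 7.607, Harke 2.603, Arden 4.066, Eskel 7.785.
Rounding to the nearest integer gives 5, 2, 8, 3, 4, 8 = 30 seats, so the divisor must be adjusted.
With modified divisor 950: modified quotas Dorne 4.580, Carrow 2.199, Galen 7.433, Harke 2.543, Arden 3.973, Eskel 7.606.
Rounding to the nearest integer: Dorne 5, Carrow 2, Galen 7, Harke 3, Arden 4, Eskel 8 (total 29).
Harke receives 3.

3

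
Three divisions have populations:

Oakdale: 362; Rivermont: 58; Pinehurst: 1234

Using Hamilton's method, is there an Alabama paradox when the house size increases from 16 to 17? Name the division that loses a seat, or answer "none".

At 16 seats: Oakdale 3, Rivermont 1, Pinehurst 12.
At 17 seats: Oakdale 4, Rivermont 0, Pinehurst 13.
Rivermont drops from 1 to 0.

Rivermont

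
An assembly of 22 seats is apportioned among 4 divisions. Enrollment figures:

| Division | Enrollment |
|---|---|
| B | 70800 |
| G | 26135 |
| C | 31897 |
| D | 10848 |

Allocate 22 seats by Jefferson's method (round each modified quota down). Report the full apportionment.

Standard divisor 139680/22 ≈ 6349.091; standard quotas: B 11.151, G 4.116, C 5.024, D 1.709.
Rounding down gives 11, 4, 5, 1 = 21 seats, so the divisor must be adjusted.
With modified divisor 5700: modified quotas B 12.421, G 4.585, C 5.596, D 1.903.
Rounding down: B 12, G 4, C 5, D 1 (total 22).

B=12, G=4, C=5, D=1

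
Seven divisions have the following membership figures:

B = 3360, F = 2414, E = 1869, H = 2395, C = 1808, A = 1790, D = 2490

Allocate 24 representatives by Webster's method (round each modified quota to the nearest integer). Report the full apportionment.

Standard divisor 16126/24 ≈ 671.917; standard quotas: B 5.001, F 3.593, E 2.782, H 3.564, C 2.691, A 2.664, D 3.706.
Rounding to the nearest integer gives 5, 4, 3, 4, 3, 3, 4 = 26 seats, so the divisor must be adjusted.
With modified divisor 700: modified quotas B 4.800, F 3.449, E 2.670, H 3.421, C 2.583, A 2.557, D 3.557.
Rounding to the nearest integer: B 5, F 3, E 3, H 3, C 3, A 3, D 4 (total 24).

B=5, F=3, E=3, H=3, C=3, A=3, D=4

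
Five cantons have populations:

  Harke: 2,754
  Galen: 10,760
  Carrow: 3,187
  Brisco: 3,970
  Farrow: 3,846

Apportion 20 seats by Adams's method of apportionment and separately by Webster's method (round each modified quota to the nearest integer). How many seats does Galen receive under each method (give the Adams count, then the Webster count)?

Adams: Harke 3, Galen 8, Carrow 3, Brisco 3, Farrow 3.
Webster: Harke 2, Galen 9, Carrow 3, Brisco 3, Farrow 3.
Galen gets 8 under Adams and 9 under Webster.

8 and 9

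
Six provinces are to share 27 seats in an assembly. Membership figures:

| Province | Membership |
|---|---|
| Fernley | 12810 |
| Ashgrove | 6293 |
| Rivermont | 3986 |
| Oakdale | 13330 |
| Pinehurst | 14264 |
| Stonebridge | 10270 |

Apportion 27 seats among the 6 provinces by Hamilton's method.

Total 60953; standard divisor 60953/27 ≈ 2257.519.
Standard quotas: Fernley 5.6744, Ashgrove 2.7876, Rivermont 1.7657, Oakdale 5.9047, Pinehurst 6.3184, Stonebridge 4.5492.
Lower quotas: Fernley 5, Ashgrove 2, Rivermont 1, Oakdale 5, Pinehurst 6, Stonebridge 4 (sum 23, leaving 4 seats).
Remainders in descending order: Oakdale 0.9047, Ashgrove 0.7876, Rivermont 0.7657, Fernley 0.6744, Stonebridge 0.5492, Pinehurst 0.3184.
Largest remainders: Oakdale, Ashgrove, Rivermont, Fernley receive the extra seats.

Fernley 6, Ashgrove 3, Rivermont 2, Oakdale 6, Pinehurst 6, Stonebridge 4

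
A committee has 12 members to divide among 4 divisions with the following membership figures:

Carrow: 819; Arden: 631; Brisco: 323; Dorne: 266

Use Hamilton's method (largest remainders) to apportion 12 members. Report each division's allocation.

Standard divisor: 2039 ÷ 12 ≈ 169.917.
Standard quotas: Carrow 4.820, Arden 3.714, Brisco 1.901, Dorne 1.565.
Lower quotas: Carrow 4, Arden 3, Brisco 1, Dorne 1 (sum 9, leaving 3 seats).
Remainders in descending order: Brisco 0.901, Carrow 0.820, Arden 0.714, Dorne 0.565.
Largest remainders: Brisco, Carrow, Arden receive the extra seats.

Carrow: 5, Arden: 4, Brisco: 2, Dorne: 1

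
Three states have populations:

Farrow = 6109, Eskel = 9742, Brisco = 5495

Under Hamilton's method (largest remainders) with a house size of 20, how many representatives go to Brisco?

The standard divisor is 21346/20 ≈ 1067.3.
Standard quotas: Farrow 5.7238, Eskel 9.1277, Brisco 5.1485.
Lower quotas: Farrow 5, Eskel 9, Brisco 5 (sum 19, leaving 1 seat).
Remainders in descending order: Farrow 0.7238, Brisco 0.1485, Eskel 0.1277.
The surplus seat goes to Farrow.
Brisco receives 5.

5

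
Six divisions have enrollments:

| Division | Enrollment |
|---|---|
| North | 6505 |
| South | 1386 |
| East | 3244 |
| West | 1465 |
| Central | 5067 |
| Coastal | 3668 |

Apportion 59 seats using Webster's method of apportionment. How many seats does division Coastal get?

10

Standard divisor 21335/59 ≈ 361.61; standard quotas: North 17.989, South 3.833, East 8.971, West 4.051, Central 14.012, Coastal 10.144.
Rounding to the nearest integer gives North 18, South 4, East 9, West 4, Central 14, Coastal 10 — total 59, matching the house size, so no adjustment is needed.
Coastal receives 10.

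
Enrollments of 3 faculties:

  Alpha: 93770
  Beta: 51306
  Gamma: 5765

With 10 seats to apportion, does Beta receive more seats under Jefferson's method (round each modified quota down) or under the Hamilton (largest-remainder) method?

Hamilton

Jefferson: Alpha 7, Beta 3, Gamma 0.
Hamilton: Alpha 6, Beta 4, Gamma 0.
Beta gets 3 under Jefferson and 4 under Hamilton.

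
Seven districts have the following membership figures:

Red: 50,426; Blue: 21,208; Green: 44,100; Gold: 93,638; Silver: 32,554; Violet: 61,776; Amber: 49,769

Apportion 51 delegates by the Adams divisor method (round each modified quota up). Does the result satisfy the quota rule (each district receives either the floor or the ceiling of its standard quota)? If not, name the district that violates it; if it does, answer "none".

Standard quotas: Red 7.276, Blue 3.060, Green 6.363, Gold 13.510, Silver 4.697, Violet 8.913, Amber 7.181.
Adams allocation: Red 7, Blue 3, Green 7, Gold 13, Silver 5, Violet 9, Amber 7.
Every allocation lies between the lower and upper quota.

none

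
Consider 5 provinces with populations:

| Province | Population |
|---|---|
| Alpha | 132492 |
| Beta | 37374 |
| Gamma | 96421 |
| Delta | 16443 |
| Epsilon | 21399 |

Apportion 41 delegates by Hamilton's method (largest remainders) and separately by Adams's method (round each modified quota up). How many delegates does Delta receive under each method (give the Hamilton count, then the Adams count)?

2 and 3

Hamilton: Alpha 18, Beta 5, Gamma 13, Delta 2, Epsilon 3.
Adams: Alpha 17, Beta 5, Gamma 13, Delta 3, Epsilon 3.
Delta gets 2 under Hamilton and 3 under Adams.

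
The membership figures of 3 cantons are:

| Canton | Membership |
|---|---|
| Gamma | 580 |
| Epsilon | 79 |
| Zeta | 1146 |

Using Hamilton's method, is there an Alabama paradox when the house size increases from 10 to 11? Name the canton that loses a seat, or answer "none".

At 10 seats: Gamma 3, Epsilon 1, Zeta 6.
At 11 seats: Gamma 4, Epsilon 0, Zeta 7.
Epsilon drops from 1 to 0.

Epsilon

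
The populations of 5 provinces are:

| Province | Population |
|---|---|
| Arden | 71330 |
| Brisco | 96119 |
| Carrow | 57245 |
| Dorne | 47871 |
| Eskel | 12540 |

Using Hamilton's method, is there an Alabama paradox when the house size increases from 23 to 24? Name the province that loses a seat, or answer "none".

none

At 23 seats: Arden 6, Brisco 8, Carrow 4, Dorne 4, Eskel 1.
At 24 seats: Arden 6, Brisco 8, Carrow 5, Dorne 4, Eskel 1.
No province's allocation decreased.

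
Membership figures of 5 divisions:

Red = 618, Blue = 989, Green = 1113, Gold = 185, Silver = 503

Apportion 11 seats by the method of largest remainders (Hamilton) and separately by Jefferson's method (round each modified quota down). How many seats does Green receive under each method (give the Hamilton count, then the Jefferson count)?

Hamilton: Red 2, Blue 3, Green 3, Gold 1, Silver 2.
Jefferson: Red 2, Blue 3, Green 4, Gold 0, Silver 2.
Green gets 3 under Hamilton and 4 under Jefferson.

3 and 4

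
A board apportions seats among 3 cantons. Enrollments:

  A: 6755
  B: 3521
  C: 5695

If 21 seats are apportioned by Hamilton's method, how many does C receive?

7

The standard divisor is 15971/21 ≈ 760.524.
Standard quotas: A 8.8820, B 4.6297, C 7.4883.
Lower quotas: A 8, B 4, C 7 (sum 19, leaving 2 seats).
Remainders in descending order: A 0.8820, B 0.6297, C 0.4883.
Largest remainders: A, B receive the extra seats.
C receives 7.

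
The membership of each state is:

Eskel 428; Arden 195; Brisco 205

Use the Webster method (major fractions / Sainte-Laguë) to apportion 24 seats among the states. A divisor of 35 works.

Eskel=12; Arden=6; Brisco=6

With modified divisor 35: modified quotas Eskel 12.229, Arden 5.571, Brisco 5.857.
Rounding to the nearest integer: Eskel 12, Arden 6, Brisco 6 (total 24).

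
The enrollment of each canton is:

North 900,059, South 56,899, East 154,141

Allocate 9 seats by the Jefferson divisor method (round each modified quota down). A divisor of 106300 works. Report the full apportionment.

North: 8, South: 0, East: 1

With modified divisor 106300: modified quotas North 8.467, South 0.535, East 1.450.
Rounding down: North 8, South 0, East 1 (total 9).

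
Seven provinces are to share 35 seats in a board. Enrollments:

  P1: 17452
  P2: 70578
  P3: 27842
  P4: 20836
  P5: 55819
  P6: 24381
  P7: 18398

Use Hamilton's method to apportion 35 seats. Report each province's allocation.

Total 235306; standard divisor 235306/35 ≈ 6723.029.
Standard quotas: P1 2.5959, P2 10.4979, P3 4.1413, P4 3.0992, P5 8.3027, P6 3.6265, P7 2.7366.
Lower quotas: P1 2, P2 10, P3 4, P4 3, P5 8, P6 3, P7 2 (sum 32, leaving 3 seats).
Remainders in descending order: P7 0.7366, P6 0.6265, P1 0.5959, P2 0.4979, P5 0.3027, P3 0.1413, P4 0.0992.
Largest remainders: P7, P6, P1 receive the extra seats.

P1=3, P2=10, P3=4, P4=3, P5=8, P6=4, P7=3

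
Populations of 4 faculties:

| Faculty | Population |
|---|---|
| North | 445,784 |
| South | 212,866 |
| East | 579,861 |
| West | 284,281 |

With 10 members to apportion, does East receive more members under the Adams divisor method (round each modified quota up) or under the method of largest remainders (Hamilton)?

Adams: North 3, South 2, East 3, West 2.
Hamilton: North 3, South 1, East 4, West 2.
East gets 3 under Adams and 4 under Hamilton.

Hamilton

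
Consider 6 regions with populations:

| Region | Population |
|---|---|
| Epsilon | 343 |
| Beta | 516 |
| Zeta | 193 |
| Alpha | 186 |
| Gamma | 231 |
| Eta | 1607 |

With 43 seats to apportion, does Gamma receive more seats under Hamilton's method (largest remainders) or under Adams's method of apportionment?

Hamilton: Epsilon 5, Beta 7, Zeta 3, Alpha 3, Gamma 3, Eta 22.
Adams: Epsilon 5, Beta 7, Zeta 3, Alpha 3, Gamma 4, Eta 21.
Gamma gets 3 under Hamilton and 4 under Adams.

Adams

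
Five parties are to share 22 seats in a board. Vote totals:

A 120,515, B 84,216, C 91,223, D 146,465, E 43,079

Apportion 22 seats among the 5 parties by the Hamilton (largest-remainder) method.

A=5; B=4; C=4; D=7; E=2

The standard divisor is 485498/22 ≈ 22068.091.
Standard quotas: A 5.4611, B 3.8162, C 4.1337, D 6.6370, E 1.9521.
Lower quotas: A 5, B 3, C 4, D 6, E 1 (sum 19, leaving 3 seats).
Remainders in descending order: E 0.9521, B 0.8162, D 0.6370, A 0.4611, C 0.1337.
Largest remainders: E, B, D receive the extra seats.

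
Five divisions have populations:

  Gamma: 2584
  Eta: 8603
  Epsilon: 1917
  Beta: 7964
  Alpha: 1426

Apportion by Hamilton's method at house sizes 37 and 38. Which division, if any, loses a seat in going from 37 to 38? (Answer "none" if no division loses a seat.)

At 37 seats: Gamma 4, Eta 14, Epsilon 3, Beta 13, Alpha 3.
At 38 seats: Gamma 4, Eta 15, Epsilon 3, Beta 14, Alpha 2.
Alpha drops from 3 to 2.

Alpha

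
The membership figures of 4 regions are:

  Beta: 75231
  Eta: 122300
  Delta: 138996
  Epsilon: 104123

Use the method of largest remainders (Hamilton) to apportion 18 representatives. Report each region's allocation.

Beta: 3; Eta: 5; Delta: 6; Epsilon: 4

Total 440650; standard divisor 440650/18 ≈ 24480.556.
Standard quotas: Beta 3.0731, Eta 4.9958, Delta 5.6778, Epsilon 4.2533.
Lower quotas: Beta 3, Eta 4, Delta 5, Epsilon 4 (sum 16, leaving 2 seats).
Remainders in descending order: Eta 0.9958, Delta 0.6778, Epsilon 0.2533, Beta 0.0731.
The surplus seats go to Eta, Delta.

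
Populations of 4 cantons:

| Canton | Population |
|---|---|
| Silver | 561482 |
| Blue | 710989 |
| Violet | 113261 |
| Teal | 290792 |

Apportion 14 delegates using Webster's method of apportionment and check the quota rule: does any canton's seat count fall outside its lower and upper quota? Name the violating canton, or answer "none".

none

Standard quotas: Silver 4.689, Blue 5.937, Violet 0.946, Teal 2.428.
Webster allocation: Silver 5, Blue 6, Violet 1, Teal 2.
Every allocation lies between the lower and upper quota.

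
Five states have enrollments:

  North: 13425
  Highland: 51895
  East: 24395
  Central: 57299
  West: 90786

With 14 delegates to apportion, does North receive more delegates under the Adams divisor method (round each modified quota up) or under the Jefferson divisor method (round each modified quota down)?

Adams: North 1, Highland 3, East 2, Central 3, West 5.
Jefferson: North 0, Highland 3, East 1, Central 4, West 6.
North gets 1 under Adams and 0 under Jefferson.

Adams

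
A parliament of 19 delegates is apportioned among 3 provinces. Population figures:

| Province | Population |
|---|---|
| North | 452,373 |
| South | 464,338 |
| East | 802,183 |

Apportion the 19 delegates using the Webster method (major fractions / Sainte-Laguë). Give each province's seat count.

North=5, South=5, East=9

Standard divisor 1718894/19 ≈ 90468.105; standard quotas: North 5.000, South 5.133, East 8.867.
Rounding to the nearest integer gives North 5, South 5, East 9 — total 19, matching the house size, so no adjustment is needed.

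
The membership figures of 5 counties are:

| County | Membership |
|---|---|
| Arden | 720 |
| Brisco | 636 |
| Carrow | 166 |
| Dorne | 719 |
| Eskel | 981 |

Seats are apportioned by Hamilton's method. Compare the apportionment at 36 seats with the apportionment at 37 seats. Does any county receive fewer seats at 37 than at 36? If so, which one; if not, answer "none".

At 36 seats: Arden 8, Brisco 7, Carrow 2, Dorne 8, Eskel 11.
At 37 seats: Arden 8, Brisco 8, Carrow 2, Dorne 8, Eskel 11.
No county's allocation decreased.

none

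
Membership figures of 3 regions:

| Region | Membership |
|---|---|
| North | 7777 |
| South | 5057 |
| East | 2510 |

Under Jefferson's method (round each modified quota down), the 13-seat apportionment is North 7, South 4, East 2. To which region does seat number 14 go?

Priority for the next seat is population ÷ (current seats + 1).
Priorities: North 972.125, South 1011.400, East 836.667.
Highest priority: South.

South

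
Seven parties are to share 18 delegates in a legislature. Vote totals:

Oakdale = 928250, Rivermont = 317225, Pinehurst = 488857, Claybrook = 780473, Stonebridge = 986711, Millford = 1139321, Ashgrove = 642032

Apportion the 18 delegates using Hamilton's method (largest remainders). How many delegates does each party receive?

Standard divisor: 5282869 ÷ 18 ≈ 293492.722.
Standard quotas: Oakdale 3.1628, Rivermont 1.0809, Pinehurst 1.6657, Claybrook 2.6593, Stonebridge 3.3620, Millford 3.8819, Ashgrove 2.1876.
Lower quotas: Oakdale 3, Rivermont 1, Pinehurst 1, Claybrook 2, Stonebridge 3, Millford 3, Ashgrove 2 (sum 15, leaving 3 seats).
Remainders in descending order: Millford 0.8819, Pinehurst 0.6657, Claybrook 0.6593, Stonebridge 0.3620, Ashgrove 0.1876, Oakdale 0.1628, Rivermont 0.0809.
Largest remainders: Millford, Pinehurst, Claybrook receive the extra seats.

Oakdale=3; Rivermont=1; Pinehurst=2; Claybrook=3; Stonebridge=3; Millford=4; Ashgrove=2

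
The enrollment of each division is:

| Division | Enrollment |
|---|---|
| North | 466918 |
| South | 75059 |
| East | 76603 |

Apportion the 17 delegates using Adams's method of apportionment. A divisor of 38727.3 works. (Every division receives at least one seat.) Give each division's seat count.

With modified divisor 38727.3: modified quotas North 12.057, South 1.938, East 1.978.
Rounding up: North 13, South 2, East 2 (total 17).

North=13, South=2, East=2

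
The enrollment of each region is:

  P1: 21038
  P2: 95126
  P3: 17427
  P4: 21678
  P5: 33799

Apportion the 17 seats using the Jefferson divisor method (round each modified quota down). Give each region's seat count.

P1: 2; P2: 9; P3: 1; P4: 2; P5: 3

Standard divisor 189068/17 ≈ 11121.647; standard quotas: P1 1.892, P2 8.553, P3 1.567, P4 1.949, P5 3.039.
Rounding down gives 1, 8, 1, 1, 3 = 14 seats, so the divisor must be adjusted.
With modified divisor 10000: modified quotas P1 2.104, P2 9.513, P3 1.743, P4 2.168, P5 3.380.
Rounding down: P1 2, P2 9, P3 1, P4 2, P5 3 (total 17).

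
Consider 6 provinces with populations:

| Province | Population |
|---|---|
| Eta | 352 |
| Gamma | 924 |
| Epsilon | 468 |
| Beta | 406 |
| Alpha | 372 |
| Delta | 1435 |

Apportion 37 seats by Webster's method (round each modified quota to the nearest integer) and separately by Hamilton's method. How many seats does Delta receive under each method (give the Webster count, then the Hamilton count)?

Webster: Eta 3, Gamma 9, Epsilon 4, Beta 4, Alpha 3, Delta 14.
Hamilton: Eta 3, Gamma 9, Epsilon 4, Beta 4, Alpha 4, Delta 13.
Delta gets 14 under Webster and 13 under Hamilton.

14 and 13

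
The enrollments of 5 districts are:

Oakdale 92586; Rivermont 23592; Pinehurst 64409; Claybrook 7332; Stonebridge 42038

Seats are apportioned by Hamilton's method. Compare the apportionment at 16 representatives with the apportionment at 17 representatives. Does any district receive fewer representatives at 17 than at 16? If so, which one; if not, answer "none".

At 16 seats: Oakdale 6, Rivermont 2, Pinehurst 4, Claybrook 1, Stonebridge 3.
At 17 seats: Oakdale 7, Rivermont 2, Pinehurst 5, Claybrook 0, Stonebridge 3.
Claybrook drops from 1 to 0.

Claybrook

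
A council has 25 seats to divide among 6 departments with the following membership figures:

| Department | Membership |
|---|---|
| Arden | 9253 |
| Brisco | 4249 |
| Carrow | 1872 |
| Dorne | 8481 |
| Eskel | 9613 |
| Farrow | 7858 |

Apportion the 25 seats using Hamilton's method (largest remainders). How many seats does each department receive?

Standard divisor: 41326 ÷ 25 ≈ 1653.04.
Standard quotas: Arden 5.5976, Brisco 2.5704, Carrow 1.1325, Dorne 5.1305, Eskel 5.8153, Farrow 4.7537.
Lower quotas: Arden 5, Brisco 2, Carrow 1, Dorne 5, Eskel 5, Farrow 4 (sum 22, leaving 3 seats).
Remainders in descending order: Eskel 0.8153, Farrow 0.7537, Arden 0.5976, Brisco 0.5704, Carrow 0.1325, Dorne 0.1305.
The surplus seats go to Eskel, Farrow, Arden.

Arden=6, Brisco=2, Carrow=1, Dorne=5, Eskel=6, Farrow=5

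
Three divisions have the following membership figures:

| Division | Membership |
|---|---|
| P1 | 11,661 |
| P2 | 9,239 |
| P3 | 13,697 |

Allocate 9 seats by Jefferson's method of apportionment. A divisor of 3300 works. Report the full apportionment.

With modified divisor 3300: modified quotas P1 3.534, P2 2.800, P3 4.151.
Rounding down: P1 3, P2 2, P3 4 (total 9).

P1: 3, P2: 2, P3: 4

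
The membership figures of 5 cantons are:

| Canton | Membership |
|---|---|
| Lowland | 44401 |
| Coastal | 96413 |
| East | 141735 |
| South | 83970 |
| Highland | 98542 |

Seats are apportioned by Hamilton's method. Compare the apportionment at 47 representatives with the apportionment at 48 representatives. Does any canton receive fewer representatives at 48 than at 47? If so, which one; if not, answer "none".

Lowland

At 47 seats: Lowland 5, Coastal 10, East 14, South 8, Highland 10.
At 48 seats: Lowland 4, Coastal 10, East 15, South 9, Highland 10.
Lowland drops from 5 to 4.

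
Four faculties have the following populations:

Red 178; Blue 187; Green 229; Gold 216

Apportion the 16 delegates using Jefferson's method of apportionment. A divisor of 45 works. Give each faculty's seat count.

With modified divisor 45: modified quotas Red 3.956, Blue 4.156, Green 5.089, Gold 4.800.
Rounding down: Red 3, Blue 4, Green 5, Gold 4 (total 16).

Red: 3, Blue: 4, Green: 5, Gold: 4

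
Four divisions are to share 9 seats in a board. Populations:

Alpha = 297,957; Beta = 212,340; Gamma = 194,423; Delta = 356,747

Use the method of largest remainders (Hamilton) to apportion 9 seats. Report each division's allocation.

The standard divisor is 1061467/9 ≈ 117940.778.
Standard quotas: Alpha 2.5263, Beta 1.8004, Gamma 1.6485, Delta 3.0248.
Lower quotas: Alpha 2, Beta 1, Gamma 1, Delta 3 (sum 7, leaving 2 seats).
Remainders in descending order: Beta 0.8004, Gamma 0.6485, Alpha 0.5263, Delta 0.0248.
The surplus seats go to Beta, Gamma.

Alpha=2, Beta=2, Gamma=2, Delta=3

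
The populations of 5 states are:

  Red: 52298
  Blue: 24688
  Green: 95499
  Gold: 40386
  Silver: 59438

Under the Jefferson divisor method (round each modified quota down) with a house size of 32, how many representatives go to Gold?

5

Standard divisor 272309/32 ≈ 8509.656; standard quotas: Red 6.146, Blue 2.901, Green 11.222, Gold 4.746, Silver 6.985.
Rounding down gives 6, 2, 11, 4, 6 = 29 seats, so the divisor must be adjusted.
With modified divisor 8000: modified quotas Red 6.537, Blue 3.086, Green 11.937, Gold 5.048, Silver 7.430.
Rounding down: Red 6, Blue 3, Green 11, Gold 5, Silver 7 (total 32).
Gold receives 5.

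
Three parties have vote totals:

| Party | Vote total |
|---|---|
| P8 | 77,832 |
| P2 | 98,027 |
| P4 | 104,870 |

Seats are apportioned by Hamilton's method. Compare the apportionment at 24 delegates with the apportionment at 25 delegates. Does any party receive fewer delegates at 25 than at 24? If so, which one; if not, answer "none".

none

At 24 seats: P8 7, P2 8, P4 9.
At 25 seats: P8 7, P2 9, P4 9.
No party's allocation decreased.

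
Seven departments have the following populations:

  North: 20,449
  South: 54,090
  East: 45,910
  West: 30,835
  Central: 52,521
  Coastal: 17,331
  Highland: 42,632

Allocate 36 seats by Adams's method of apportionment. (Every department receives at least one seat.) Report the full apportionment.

North: 3, South: 7, East: 6, West: 4, Central: 7, Coastal: 3, Highland: 6

Standard divisor 263768/36 ≈ 7326.889; standard quotas: North 2.791, South 7.382, East 6.266, West 4.208, Central 7.168, Coastal 2.365, Highland 5.819.
Rounding up gives 3, 8, 7, 5, 8, 3, 6 = 40 seats, so the divisor must be adjusted.
With modified divisor 8100: modified quotas North 2.525, South 6.678, East 5.668, West 3.807, Central 6.484, Coastal 2.140, Highland 5.263.
Rounding up: North 3, South 7, East 6, West 4, Central 7, Coastal 3, Highland 6 (total 36).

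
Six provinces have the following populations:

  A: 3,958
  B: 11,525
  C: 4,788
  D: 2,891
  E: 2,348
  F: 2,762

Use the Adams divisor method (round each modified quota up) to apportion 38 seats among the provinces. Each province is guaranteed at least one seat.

A: 5, B: 15, C: 7, D: 4, E: 3, F: 4

Standard divisor 28272/38 ≈ 744; standard quotas: A 5.320, B 15.491, C 6.435, D 3.886, E 3.156, F 3.712.
Rounding up gives 6, 16, 7, 4, 4, 4 = 41 seats, so the divisor must be adjusted.
With modified divisor 795: modified quotas A 4.979, B 14.497, C 6.023, D 3.636, E 2.953, F 3.474.
Rounding up: A 5, B 15, C 7, D 4, E 3, F 4 (total 38).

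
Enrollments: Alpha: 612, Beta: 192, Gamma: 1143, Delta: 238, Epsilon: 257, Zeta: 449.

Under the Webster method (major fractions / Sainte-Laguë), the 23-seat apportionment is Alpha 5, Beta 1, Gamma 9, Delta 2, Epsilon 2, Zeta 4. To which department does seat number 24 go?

Beta

Priority for the next seat is population ÷ (current seats + 0.5).
Priorities: Alpha 111.273, Beta 128.000, Gamma 120.316, Delta 95.200, Epsilon 102.800, Zeta 99.778.
Highest priority: Beta.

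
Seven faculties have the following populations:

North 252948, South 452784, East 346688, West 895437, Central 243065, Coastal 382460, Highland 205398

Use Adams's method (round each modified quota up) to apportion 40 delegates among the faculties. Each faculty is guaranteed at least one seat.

Standard divisor 2778780/40 ≈ 69469.5; standard quotas: North 3.641, South 6.518, East 4.991, West 12.890, Central 3.499, Coastal 5.505, Highland 2.957.
Rounding up gives 4, 7, 5, 13, 4, 6, 3 = 42 seats, so the divisor must be adjusted.
With modified divisor 76000: modified quotas North 3.328, South 5.958, East 4.562, West 11.782, Central 3.198, Coastal 5.032, Highland 2.703.
Rounding up: North 4, South 6, East 5, West 12, Central 4, Coastal 6, Highland 3 (total 40).

North 4; South 6; East 5; West 12; Central 4; Coastal 6; Highland 3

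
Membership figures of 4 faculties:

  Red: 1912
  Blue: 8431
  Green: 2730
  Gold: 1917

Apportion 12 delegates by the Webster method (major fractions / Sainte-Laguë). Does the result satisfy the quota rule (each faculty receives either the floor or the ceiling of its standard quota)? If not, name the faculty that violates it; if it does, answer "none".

none

Standard quotas: Red 1.531, Blue 6.749, Green 2.185, Gold 1.535.
Webster allocation: Red 1, Blue 7, Green 2, Gold 2.
Every allocation lies between the lower and upper quota.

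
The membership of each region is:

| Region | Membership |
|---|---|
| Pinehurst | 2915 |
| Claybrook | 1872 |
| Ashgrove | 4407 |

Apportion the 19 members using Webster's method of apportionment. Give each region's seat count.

Standard divisor 9194/19 ≈ 483.895; standard quotas: Pinehurst 6.024, Claybrook 3.869, Ashgrove 9.107.
Rounding to the nearest integer gives Pinehurst 6, Claybrook 4, Ashgrove 9 — total 19, matching the house size, so no adjustment is needed.

Pinehurst=6; Claybrook=4; Ashgrove=9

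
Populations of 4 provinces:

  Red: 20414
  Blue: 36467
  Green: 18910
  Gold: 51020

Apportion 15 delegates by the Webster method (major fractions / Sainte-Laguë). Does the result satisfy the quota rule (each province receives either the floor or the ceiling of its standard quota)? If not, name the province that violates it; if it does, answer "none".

none

Standard quotas: Red 2.415, Blue 4.314, Green 2.237, Gold 6.035.
Webster allocation: Red 3, Blue 4, Green 2, Gold 6.
Every allocation lies between the lower and upper quota.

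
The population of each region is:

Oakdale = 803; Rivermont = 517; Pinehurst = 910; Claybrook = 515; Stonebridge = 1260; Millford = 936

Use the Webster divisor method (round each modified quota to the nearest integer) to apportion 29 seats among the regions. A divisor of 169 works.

Oakdale 5, Rivermont 3, Pinehurst 5, Claybrook 3, Stonebridge 7, Millford 6

With modified divisor 169: modified quotas Oakdale 4.751, Rivermont 3.059, Pinehurst 5.385, Claybrook 3.047, Stonebridge 7.456, Millford 5.538.
Rounding to the nearest integer: Oakdale 5, Rivermont 3, Pinehurst 5, Claybrook 3, Stonebridge 7, Millford 6 (total 29).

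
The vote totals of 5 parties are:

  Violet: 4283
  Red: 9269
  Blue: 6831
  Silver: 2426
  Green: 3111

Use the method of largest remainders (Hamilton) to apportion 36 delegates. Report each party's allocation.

Violet 6; Red 13; Blue 10; Silver 3; Green 4

Standard divisor: 25920 ÷ 36 = 720.
Standard quotas: Violet 5.9486, Red 12.8736, Blue 9.4875, Silver 3.3694, Green 4.3208.
Lower quotas: Violet 5, Red 12, Blue 9, Silver 3, Green 4 (sum 33, leaving 3 seats).
Remainders in descending order: Violet 0.9486, Red 0.8736, Blue 0.4875, Silver 0.3694, Green 0.3208.
The surplus seats go to Violet, Red, Blue.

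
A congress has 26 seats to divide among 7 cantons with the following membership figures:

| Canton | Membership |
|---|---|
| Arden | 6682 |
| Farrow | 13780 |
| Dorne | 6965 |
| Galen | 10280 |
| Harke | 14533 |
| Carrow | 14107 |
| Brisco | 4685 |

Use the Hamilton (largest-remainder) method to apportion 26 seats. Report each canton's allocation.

Arden: 2, Farrow: 5, Dorne: 3, Galen: 4, Harke: 5, Carrow: 5, Brisco: 2

The standard divisor is 71032/26 = 2732.
Standard quotas: Arden 2.4458, Farrow 5.0439, Dorne 2.5494, Galen 3.7628, Harke 5.3195, Carrow 5.1636, Brisco 1.7149.
Lower quotas: Arden 2, Farrow 5, Dorne 2, Galen 3, Harke 5, Carrow 5, Brisco 1 (sum 23, leaving 3 seats).
Remainders in descending order: Galen 0.7628, Brisco 0.7149, Dorne 0.5494, Arden 0.4458, Harke 0.3195, Carrow 0.1636, Farrow 0.0439.
Largest remainders: Galen, Brisco, Dorne receive the extra seats.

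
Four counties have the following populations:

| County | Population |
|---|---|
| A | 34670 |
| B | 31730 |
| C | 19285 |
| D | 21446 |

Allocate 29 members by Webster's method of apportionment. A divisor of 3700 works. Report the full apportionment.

A=9, B=9, C=5, D=6

With modified divisor 3700: modified quotas A 9.370, B 8.576, C 5.212, D 5.796.
Rounding to the nearest integer: A 9, B 9, C 5, D 6 (total 29).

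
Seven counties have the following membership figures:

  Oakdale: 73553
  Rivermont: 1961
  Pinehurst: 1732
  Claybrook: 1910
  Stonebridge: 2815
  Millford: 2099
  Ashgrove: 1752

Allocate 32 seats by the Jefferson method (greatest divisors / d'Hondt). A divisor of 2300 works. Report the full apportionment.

With modified divisor 2300: modified quotas Oakdale 31.980, Rivermont 0.853, Pinehurst 0.753, Claybrook 0.830, Stonebridge 1.224, Millford 0.913, Ashgrove 0.762.
Rounding down: Oakdale 31, Rivermont 0, Pinehurst 0, Claybrook 0, Stonebridge 1, Millford 0, Ashgrove 0 (total 32).

Oakdale: 31, Rivermont: 0, Pinehurst: 0, Claybrook: 0, Stonebridge: 1, Millford: 0, Ashgrove: 0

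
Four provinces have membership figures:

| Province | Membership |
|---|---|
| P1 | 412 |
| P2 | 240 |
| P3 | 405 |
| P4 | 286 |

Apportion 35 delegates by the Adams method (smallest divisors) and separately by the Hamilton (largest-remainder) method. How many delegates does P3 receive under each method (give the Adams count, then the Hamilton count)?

Adams: P1 11, P2 6, P3 10, P4 8.
Hamilton: P1 11, P2 6, P3 11, P4 7.
P3 gets 10 under Adams and 11 under Hamilton.

10 and 11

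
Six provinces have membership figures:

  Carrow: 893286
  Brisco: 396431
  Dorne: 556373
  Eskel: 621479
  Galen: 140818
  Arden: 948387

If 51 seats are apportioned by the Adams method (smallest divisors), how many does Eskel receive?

9

Standard divisor 3556774/51 ≈ 69740.667; standard quotas: Carrow 12.809, Brisco 5.684, Dorne 7.978, Eskel 8.911, Galen 2.019, Arden 13.599.
Rounding up gives 13, 6, 8, 9, 3, 14 = 53 seats, so the divisor must be adjusted.
With modified divisor 73700: modified quotas Carrow 12.121, Brisco 5.379, Dorne 7.549, Eskel 8.433, Galen 1.911, Arden 12.868.
Rounding up: Carrow 13, Brisco 6, Dorne 8, Eskel 9, Galen 2, Arden 13 (total 51).
Eskel receives 9.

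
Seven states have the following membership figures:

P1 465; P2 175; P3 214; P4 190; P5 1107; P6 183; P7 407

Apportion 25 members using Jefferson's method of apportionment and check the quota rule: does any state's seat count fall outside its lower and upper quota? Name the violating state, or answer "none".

Standard quotas: P1 4.241, P2 1.596, P3 1.952, P4 1.733, P5 10.097, P6 1.669, P7 3.712.
Jefferson allocation: P1 4, P2 1, P3 2, P4 2, P5 11, P6 1, P7 4.
Every allocation lies between the lower and upper quota.

none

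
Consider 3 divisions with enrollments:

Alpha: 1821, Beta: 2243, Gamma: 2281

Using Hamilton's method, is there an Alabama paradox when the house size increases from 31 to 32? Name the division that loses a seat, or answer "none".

none

At 31 seats: Alpha 9, Beta 11, Gamma 11.
At 32 seats: Alpha 9, Beta 11, Gamma 12.
No division's allocation decreased.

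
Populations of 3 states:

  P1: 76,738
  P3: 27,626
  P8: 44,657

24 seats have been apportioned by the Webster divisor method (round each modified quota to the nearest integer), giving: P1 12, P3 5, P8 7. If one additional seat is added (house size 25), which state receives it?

Priority for the next seat is population ÷ (current seats + 0.5).
Priorities: P1 6139.040, P3 5022.909, P8 5954.267.
Highest priority: P1.

P1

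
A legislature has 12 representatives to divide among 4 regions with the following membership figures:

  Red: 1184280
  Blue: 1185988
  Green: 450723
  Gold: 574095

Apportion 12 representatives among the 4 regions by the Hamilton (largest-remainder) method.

Red 4, Blue 4, Green 2, Gold 2

Standard divisor: 3395086 ÷ 12 ≈ 282923.833.
Standard quotas: Red 4.1859, Blue 4.1919, Green 1.5931, Gold 2.0292.
Lower quotas: Red 4, Blue 4, Green 1, Gold 2 (sum 11, leaving 1 seat).
Remainders in descending order: Green 0.5931, Blue 0.1919, Red 0.1859, Gold 0.0292.
The surplus seat goes to Green.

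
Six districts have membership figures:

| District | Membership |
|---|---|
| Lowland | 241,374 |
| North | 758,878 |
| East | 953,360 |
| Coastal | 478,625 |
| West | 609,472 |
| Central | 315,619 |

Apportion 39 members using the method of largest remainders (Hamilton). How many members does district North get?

The standard divisor is 3357328/39 ≈ 86085.333.
Standard quotas: Lowland 2.8039, North 8.8154, East 11.0746, Coastal 5.5599, West 7.0799, Central 3.6664.
Lower quotas: Lowland 2, North 8, East 11, Coastal 5, West 7, Central 3 (sum 36, leaving 3 seats).
Remainders in descending order: North 0.8154, Lowland 0.8039, Central 0.6664, Coastal 0.5599, West 0.0799, East 0.0746.
Largest remainders: North, Lowland, Central receive the extra seats.
North receives 9.

9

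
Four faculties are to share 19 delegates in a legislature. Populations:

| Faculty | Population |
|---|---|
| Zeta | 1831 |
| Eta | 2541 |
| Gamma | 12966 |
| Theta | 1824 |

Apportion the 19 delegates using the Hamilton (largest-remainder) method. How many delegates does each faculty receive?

Zeta=2, Eta=2, Gamma=13, Theta=2

The standard divisor is 19162/19 ≈ 1008.526.
Standard quotas: Zeta 1.8155, Eta 2.5195, Gamma 12.8564, Theta 1.8086.
Lower quotas: Zeta 1, Eta 2, Gamma 12, Theta 1 (sum 16, leaving 3 seats).
Remainders in descending order: Gamma 0.8564, Zeta 0.8155, Theta 0.8086, Eta 0.5195.
Largest remainders: Gamma, Zeta, Theta receive the extra seats.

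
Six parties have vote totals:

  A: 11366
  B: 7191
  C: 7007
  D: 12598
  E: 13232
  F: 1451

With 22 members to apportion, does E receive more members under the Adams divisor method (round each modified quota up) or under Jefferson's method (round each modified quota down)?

Jefferson

Adams: A 5, B 3, C 3, D 5, E 5, F 1.
Jefferson: A 5, B 3, C 3, D 5, E 6, F 0.
E gets 5 under Adams and 6 under Jefferson.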